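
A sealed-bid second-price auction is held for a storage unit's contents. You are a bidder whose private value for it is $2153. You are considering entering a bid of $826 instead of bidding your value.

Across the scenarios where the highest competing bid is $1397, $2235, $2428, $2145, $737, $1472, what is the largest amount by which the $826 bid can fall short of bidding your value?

$1397: truthful gives $756, deviation gives $0 → loss $756.
$2235: same outcome either way → loss $0.
$2428: same outcome either way → loss $0.
$2145: truthful gives $8, deviation gives $0 → loss $8.
$737: same outcome either way → loss $0.
$1472: truthful gives $681, deviation gives $0 → loss $681.
Maximum loss: $756.

$756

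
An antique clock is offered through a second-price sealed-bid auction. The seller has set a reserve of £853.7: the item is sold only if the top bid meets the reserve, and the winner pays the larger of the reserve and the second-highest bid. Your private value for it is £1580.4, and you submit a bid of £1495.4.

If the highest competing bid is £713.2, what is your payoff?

£726.7

Your bid £1495.4 is the highest and exceeds the reserve.
Price = max(second-highest bid, reserve) = max(£713.2, £853.7) = £853.7.
Payoff = £1580.4 − £853.7 = £726.7.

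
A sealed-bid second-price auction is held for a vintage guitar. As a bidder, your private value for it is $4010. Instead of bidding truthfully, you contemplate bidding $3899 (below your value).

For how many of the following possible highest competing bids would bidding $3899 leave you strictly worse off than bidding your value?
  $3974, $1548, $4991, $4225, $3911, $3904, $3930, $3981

5

The deviation hurts exactly when the highest competing bid lies strictly between $3899 and $4010 — underbidding then forfeits a profitable win.
$3974: inside the interval → strictly worse (loss $36).
$1548: below both → same outcome either way.
$4991: above both → same outcome either way.
$4225: above both → same outcome either way.
$3911: inside the interval → strictly worse (loss $99).
$3904: inside the interval → strictly worse (loss $106).
$3930: inside the interval → strictly worse (loss $80).
$3981: inside the interval → strictly worse (loss $29).
Count: 5.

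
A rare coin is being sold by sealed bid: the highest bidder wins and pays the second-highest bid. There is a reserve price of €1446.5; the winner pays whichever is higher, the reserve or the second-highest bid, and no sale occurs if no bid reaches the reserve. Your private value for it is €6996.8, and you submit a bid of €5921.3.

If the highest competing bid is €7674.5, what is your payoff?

€0

Your bid €5921.3 is below the highest competing bid €7674.5, so you lose. Payoff €0.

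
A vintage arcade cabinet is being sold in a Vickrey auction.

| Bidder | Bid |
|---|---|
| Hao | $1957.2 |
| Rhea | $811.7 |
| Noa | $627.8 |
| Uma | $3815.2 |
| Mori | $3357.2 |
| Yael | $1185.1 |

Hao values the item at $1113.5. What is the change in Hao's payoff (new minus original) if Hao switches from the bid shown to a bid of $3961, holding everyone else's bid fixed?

−$2701.7

The highest bid among the other bidders is $3815.2; Hao's bid doesn't change that.
Original bid $1957.2: Hao is not highest (top rival bid is $3815.2); payoff $0.
Alternative bid $3961: Hao is highest, pays the top rival bid $3815.2; payoff $1113.5 − $3815.2 = −$2701.7.
Change in payoff = −$2701.7 − ($0) = −$2701.7.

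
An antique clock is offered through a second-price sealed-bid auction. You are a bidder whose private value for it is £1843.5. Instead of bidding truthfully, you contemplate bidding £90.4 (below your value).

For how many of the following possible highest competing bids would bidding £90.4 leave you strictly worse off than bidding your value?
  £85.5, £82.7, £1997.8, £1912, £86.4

0

The deviation hurts exactly when the highest competing bid lies strictly between £90.4 and £1843.5 — underbidding then forfeits a profitable win.
£85.5: below both → same outcome either way.
£82.7: below both → same outcome either way.
£1997.8: above both → same outcome either way.
£1912: above both → same outcome either way.
£86.4: below both → same outcome either way.
Count: 0.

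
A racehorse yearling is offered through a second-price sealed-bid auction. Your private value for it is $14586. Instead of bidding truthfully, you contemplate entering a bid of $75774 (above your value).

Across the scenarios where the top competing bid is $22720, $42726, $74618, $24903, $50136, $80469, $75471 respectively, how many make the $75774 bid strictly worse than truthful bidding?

6

The deviation hurts exactly when the highest competing bid lies strictly between $14586 and $75774 — overbidding then wins at a price above your value.
$22720: inside the interval → strictly worse (loss $8134).
$42726: inside the interval → strictly worse (loss $28140).
$74618: inside the interval → strictly worse (loss $60032).
$24903: inside the interval → strictly worse (loss $10317).
$50136: inside the interval → strictly worse (loss $35550).
$80469: above both → same outcome either way.
$75471: inside the interval → strictly worse (loss $60885).
Count: 6.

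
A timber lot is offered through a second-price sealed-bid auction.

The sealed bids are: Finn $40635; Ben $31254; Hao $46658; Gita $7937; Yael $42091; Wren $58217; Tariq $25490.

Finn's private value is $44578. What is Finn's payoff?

$0

Highest bid: Wren at $58217, so Wren wins.
Second-highest bid: Hao at $46658 — that is the price the winner pays.
Finn did not win, so Finn pays nothing and receives nothing: payoff $0.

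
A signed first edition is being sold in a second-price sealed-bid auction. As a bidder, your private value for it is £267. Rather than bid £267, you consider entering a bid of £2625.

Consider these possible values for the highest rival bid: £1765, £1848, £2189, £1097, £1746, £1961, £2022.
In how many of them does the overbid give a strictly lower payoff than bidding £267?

The deviation hurts exactly when the highest competing bid lies strictly between £267 and £2625 — overbidding then wins at a price above your value.
£1765: inside the interval → strictly worse (loss £1498).
£1848: inside the interval → strictly worse (loss £1581).
£2189: inside the interval → strictly worse (loss £1922).
£1097: inside the interval → strictly worse (loss £830).
£1746: inside the interval → strictly worse (loss £1479).
£1961: inside the interval → strictly worse (loss £1694).
£2022: inside the interval → strictly worse (loss £1755).
Count: 7.

7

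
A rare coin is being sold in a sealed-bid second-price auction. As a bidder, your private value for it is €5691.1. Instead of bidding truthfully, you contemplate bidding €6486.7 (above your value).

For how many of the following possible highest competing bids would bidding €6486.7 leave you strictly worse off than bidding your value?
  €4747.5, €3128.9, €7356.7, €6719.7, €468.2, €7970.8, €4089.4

The deviation hurts exactly when the highest competing bid lies strictly between €5691.1 and €6486.7 — overbidding then wins at a price above your value.
€4747.5: below both → same outcome either way.
€3128.9: below both → same outcome either way.
€7356.7: above both → same outcome either way.
€6719.7: above both → same outcome either way.
€468.2: below both → same outcome either way.
€7970.8: above both → same outcome either way.
€4089.4: below both → same outcome either way.
Count: 0.

0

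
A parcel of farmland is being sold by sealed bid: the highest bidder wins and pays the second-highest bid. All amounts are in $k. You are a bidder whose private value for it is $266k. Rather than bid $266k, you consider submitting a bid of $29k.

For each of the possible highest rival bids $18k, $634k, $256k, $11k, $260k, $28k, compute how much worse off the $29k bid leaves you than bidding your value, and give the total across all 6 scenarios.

The deviation costs you only when the competing bid falls strictly between $29k and $266k; elsewhere both bids give the same outcome.
$18k: outcomes coincide → loss $0k.
$634k: outcomes coincide → loss $0k.
$256k: truthful payoff $10k, deviation payoff $0k → loss $10k.
$11k: outcomes coincide → loss $0k.
$260k: truthful payoff $6k, deviation payoff $0k → loss $6k.
$28k: outcomes coincide → loss $0k.
Total loss = $10k + $6k = $16k.

$16k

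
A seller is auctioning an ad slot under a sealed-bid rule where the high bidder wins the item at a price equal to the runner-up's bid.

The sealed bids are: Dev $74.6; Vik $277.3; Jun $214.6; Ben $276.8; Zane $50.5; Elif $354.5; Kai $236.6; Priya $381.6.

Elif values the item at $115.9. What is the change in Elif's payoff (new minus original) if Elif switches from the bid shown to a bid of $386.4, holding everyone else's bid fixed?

The highest bid among the other bidders is $381.6; Elif's bid doesn't change that.
Original bid $354.5: Elif is not highest (top rival bid is $381.6); payoff $0.
Alternative bid $386.4: Elif is highest, pays the top rival bid $381.6; payoff $115.9 − $381.6 = −$265.7.
Change in payoff = −$265.7 − ($0) = −$265.7.

−$265.7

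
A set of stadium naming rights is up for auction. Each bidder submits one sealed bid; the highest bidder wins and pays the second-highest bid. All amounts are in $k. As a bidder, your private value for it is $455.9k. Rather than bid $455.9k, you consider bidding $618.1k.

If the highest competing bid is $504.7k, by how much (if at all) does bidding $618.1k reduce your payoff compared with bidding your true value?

$48.8k

Bidding your value $455.9k: you lose (since $455.9k < $504.7k). Payoff $0k.
Bidding $618.1k: you win and pay $504.7k. Payoff $455.9k − $504.7k = −$48.8k.
The competing bid $504.7k lies between your value and your inflated bid, so overbidding wins an item priced above your value.
Loss from deviating = $0k − (−$48.8k) = $48.8k.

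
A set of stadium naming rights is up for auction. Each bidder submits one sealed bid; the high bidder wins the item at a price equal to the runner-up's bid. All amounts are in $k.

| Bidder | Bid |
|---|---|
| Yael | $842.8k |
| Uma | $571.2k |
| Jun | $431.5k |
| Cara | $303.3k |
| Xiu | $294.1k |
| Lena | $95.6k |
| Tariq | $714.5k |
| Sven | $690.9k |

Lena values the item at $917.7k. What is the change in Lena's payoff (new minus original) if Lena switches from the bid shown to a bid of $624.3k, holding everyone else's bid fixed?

The highest bid among the other bidders is $842.8k; Lena's bid doesn't change that.
Original bid $95.6k: Lena is not highest (top rival bid is $842.8k); payoff $0k.
Alternative bid $624.3k: Lena is not highest (top rival bid is $842.8k); payoff $0k.
Change in payoff = $0k − ($0k) = $0k.

$0k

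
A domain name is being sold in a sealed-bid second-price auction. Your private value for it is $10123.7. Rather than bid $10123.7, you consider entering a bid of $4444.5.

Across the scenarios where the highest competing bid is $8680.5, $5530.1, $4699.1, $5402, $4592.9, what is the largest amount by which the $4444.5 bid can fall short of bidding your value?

$5530.8

$8680.5: truthful gives $1443.2, deviation gives $0 → loss $1443.2.
$5530.1: truthful gives $4593.6, deviation gives $0 → loss $4593.6.
$4699.1: truthful gives $5424.6, deviation gives $0 → loss $5424.6.
$5402: truthful gives $4721.7, deviation gives $0 → loss $4721.7.
$4592.9: truthful gives $5530.8, deviation gives $0 → loss $5530.8.
Maximum loss: $5530.8.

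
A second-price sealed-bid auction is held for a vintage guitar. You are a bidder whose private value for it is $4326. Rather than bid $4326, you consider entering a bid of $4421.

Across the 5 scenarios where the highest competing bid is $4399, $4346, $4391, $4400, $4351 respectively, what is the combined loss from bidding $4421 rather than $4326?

$257

The deviation costs you only when the competing bid falls strictly between $4326 and $4421; elsewhere both bids give the same outcome.
$4399: truthful payoff $0, deviation payoff −$73 → loss $73.
$4346: truthful payoff $0, deviation payoff −$20 → loss $20.
$4391: truthful payoff $0, deviation payoff −$65 → loss $65.
$4400: truthful payoff $0, deviation payoff −$74 → loss $74.
$4351: truthful payoff $0, deviation payoff −$25 → loss $25.
Total loss = $73 + $20 + $65 + $74 + $25 = $257.
Because the price is fixed by the runner-up's bid, deviating from your value can only change a good outcome into a bad one — never the reverse.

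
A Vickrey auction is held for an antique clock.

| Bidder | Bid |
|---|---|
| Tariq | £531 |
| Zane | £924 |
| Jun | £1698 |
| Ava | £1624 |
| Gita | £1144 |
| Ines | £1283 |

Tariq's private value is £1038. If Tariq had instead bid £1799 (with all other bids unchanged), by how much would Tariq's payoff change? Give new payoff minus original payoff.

The highest bid among the other bidders is £1698; Tariq's bid doesn't change that.
Original bid £531: Tariq is not highest (top rival bid is £1698); payoff £0.
Alternative bid £1799: Tariq is highest, pays the top rival bid £1698; payoff £1038 − £1698 = −£660.
Change in payoff = −£660 − (£0) = −£660.

−£660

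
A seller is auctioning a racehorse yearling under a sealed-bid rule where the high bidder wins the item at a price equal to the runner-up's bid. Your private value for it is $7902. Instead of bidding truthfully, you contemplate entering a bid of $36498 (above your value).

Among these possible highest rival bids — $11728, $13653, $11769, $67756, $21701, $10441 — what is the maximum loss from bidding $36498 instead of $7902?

$11728: truthful gives $0, deviation gives −$3826 → loss $3826.
$13653: truthful gives $0, deviation gives −$5751 → loss $5751.
$11769: truthful gives $0, deviation gives −$3867 → loss $3867.
$67756: same outcome either way → loss $0.
$21701: truthful gives $0, deviation gives −$13799 → loss $13799.
$10441: truthful gives $0, deviation gives −$2539 → loss $2539.
Maximum loss: $13799.

$13799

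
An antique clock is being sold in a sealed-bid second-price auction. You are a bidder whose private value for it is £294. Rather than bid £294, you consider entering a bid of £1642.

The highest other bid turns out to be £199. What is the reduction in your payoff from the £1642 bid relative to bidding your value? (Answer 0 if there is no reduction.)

£0

Bidding your value £294: you win (since £294 > £199) and pay £199. Payoff £95.
Bidding £1642: you win and pay £199. Payoff £294 − £199 = £95.
Difference = £95 − £95 = £0; both bids lead to the same outcome because the competing bid is below both your value and your alternative bid.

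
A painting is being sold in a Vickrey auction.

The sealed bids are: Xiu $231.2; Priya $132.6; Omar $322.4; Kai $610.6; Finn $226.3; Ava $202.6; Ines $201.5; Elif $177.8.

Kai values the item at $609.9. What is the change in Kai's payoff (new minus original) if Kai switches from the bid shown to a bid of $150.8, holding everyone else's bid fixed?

−$287.5

The highest bid among the other bidders is $322.4; Kai's bid doesn't change that.
Original bid $610.6: Kai is highest, pays the top rival bid $322.4; payoff $609.9 − $322.4 = $287.5.
Alternative bid $150.8: Kai is not highest (top rival bid is $322.4); payoff $0.
Change in payoff = $0 − ($287.5) = −$287.5.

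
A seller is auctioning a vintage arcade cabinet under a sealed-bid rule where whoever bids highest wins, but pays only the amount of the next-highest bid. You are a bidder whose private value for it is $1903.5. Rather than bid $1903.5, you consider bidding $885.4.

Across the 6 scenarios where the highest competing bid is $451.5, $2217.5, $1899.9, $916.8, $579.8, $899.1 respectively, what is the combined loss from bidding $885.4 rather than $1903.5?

The deviation costs you only when the competing bid falls strictly between $885.4 and $1903.5; elsewhere both bids give the same outcome.
$451.5: outcomes coincide → loss $0.
$2217.5: outcomes coincide → loss $0.
$1899.9: truthful payoff $3.6, deviation payoff $0 → loss $3.6.
$916.8: truthful payoff $986.7, deviation payoff $0 → loss $986.7.
$579.8: outcomes coincide → loss $0.
$899.1: truthful payoff $1004.4, deviation payoff $0 → loss $1004.4.
Total loss = $3.6 + $986.7 + $1004.4 = $1994.7.

$1994.7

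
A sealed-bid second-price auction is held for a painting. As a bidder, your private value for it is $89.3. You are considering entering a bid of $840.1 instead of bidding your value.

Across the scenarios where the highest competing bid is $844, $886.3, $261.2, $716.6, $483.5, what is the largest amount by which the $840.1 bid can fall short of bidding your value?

$844: same outcome either way → loss $0.
$886.3: same outcome either way → loss $0.
$261.2: truthful gives $0, deviation gives −$171.9 → loss $171.9.
$716.6: truthful gives $0, deviation gives −$627.3 → loss $627.3.
$483.5: truthful gives $0, deviation gives −$394.2 → loss $394.2.
Maximum loss: $627.3.

$627.3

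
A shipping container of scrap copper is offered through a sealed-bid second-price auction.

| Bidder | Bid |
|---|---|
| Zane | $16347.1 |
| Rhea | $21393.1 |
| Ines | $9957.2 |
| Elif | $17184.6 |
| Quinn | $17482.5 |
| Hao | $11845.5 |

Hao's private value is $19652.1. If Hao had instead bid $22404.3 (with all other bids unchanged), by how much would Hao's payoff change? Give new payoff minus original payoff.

The highest bid among the other bidders is $21393.1; Hao's bid doesn't change that.
Original bid $11845.5: Hao is not highest (top rival bid is $21393.1); payoff $0.
Alternative bid $22404.3: Hao is highest, pays the top rival bid $21393.1; payoff $19652.1 − $21393.1 = −$1741.
Change in payoff = −$1741 − ($0) = −$1741.

−$1741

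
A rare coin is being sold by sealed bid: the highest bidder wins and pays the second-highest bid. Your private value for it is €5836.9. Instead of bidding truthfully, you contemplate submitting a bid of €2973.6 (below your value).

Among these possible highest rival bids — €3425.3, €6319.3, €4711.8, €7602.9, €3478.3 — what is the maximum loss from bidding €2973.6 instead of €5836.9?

€2411.6

€3425.3: truthful gives €2411.6, deviation gives €0 → loss €2411.6.
€6319.3: same outcome either way → loss €0.
€4711.8: truthful gives €1125.1, deviation gives €0 → loss €1125.1.
€7602.9: same outcome either way → loss €0.
€3478.3: truthful gives €2358.6, deviation gives €0 → loss €2358.6.
Maximum loss: €2411.6.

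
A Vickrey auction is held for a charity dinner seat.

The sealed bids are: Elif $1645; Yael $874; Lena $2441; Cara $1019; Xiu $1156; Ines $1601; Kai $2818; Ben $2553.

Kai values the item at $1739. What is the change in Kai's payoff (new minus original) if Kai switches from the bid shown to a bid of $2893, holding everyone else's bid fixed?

$0

The highest bid among the other bidders is $2553; Kai's bid doesn't change that.
Original bid $2818: Kai is highest, pays the top rival bid $2553; payoff $1739 − $2553 = −$814.
Alternative bid $2893: Kai is highest, pays the top rival bid $2553; payoff $1739 − $2553 = −$814.
Change in payoff = −$814 − (−$814) = $0.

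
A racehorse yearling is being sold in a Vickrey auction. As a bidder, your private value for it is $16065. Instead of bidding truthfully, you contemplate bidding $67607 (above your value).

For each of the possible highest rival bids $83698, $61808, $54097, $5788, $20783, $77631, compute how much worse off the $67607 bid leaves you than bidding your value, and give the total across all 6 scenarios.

$88493

The deviation costs you only when the competing bid falls strictly between $16065 and $67607; elsewhere both bids give the same outcome.
$83698: outcomes coincide → loss $0.
$61808: truthful payoff $0, deviation payoff −$45743 → loss $45743.
$54097: truthful payoff $0, deviation payoff −$38032 → loss $38032.
$5788: outcomes coincide → loss $0.
$20783: truthful payoff $0, deviation payoff −$4718 → loss $4718.
$77631: outcomes coincide → loss $0.
Total loss = $45743 + $38032 + $4718 = $88493.
In a second-price auction your bid sets only whether you win, not what you pay, so bidding your true value is weakly dominant.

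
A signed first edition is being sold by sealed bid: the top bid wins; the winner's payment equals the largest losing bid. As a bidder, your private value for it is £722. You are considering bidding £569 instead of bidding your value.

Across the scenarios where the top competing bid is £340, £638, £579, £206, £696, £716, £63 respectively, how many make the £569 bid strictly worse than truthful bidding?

The deviation hurts exactly when the highest competing bid lies strictly between £569 and £722 — underbidding then forfeits a profitable win.
£340: below both → same outcome either way.
£638: inside the interval → strictly worse (loss £84).
£579: inside the interval → strictly worse (loss £143).
£206: below both → same outcome either way.
£696: inside the interval → strictly worse (loss £26).
£716: inside the interval → strictly worse (loss £6).
£63: below both → same outcome either way.
Count: 4.

4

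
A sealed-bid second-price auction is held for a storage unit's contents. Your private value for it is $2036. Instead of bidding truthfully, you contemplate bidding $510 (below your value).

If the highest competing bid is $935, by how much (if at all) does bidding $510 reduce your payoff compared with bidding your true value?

$1101

Bidding your value $2036: you win (since $2036 > $935) and pay $935. Payoff $1101.
Bidding $510: you lose. Payoff $0.
The competing bid $935 lies between your shaded bid and your value, so underbidding forfeits an item you could have won at a profitable price.
Loss from deviating = $1101 − ($0) = $1101.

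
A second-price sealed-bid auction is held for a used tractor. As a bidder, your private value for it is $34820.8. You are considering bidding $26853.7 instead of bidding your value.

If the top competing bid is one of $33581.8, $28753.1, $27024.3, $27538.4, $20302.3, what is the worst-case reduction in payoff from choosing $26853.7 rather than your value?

$33581.8: truthful gives $1239, deviation gives $0 → loss $1239.
$28753.1: truthful gives $6067.7, deviation gives $0 → loss $6067.7.
$27024.3: truthful gives $7796.5, deviation gives $0 → loss $7796.5.
$27538.4: truthful gives $7282.4, deviation gives $0 → loss $7282.4.
$20302.3: same outcome either way → loss $0.
Maximum loss: $7796.5.

$7796.5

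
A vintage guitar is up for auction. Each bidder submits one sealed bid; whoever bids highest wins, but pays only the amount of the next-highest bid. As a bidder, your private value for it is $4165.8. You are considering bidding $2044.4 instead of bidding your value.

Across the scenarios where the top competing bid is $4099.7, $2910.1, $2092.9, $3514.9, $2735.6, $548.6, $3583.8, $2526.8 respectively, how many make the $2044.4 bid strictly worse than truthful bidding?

The deviation hurts exactly when the highest competing bid lies strictly between $2044.4 and $4165.8 — underbidding then forfeits a profitable win.
$4099.7: inside the interval → strictly worse (loss $66.1).
$2910.1: inside the interval → strictly worse (loss $1255.7).
$2092.9: inside the interval → strictly worse (loss $2072.9).
$3514.9: inside the interval → strictly worse (loss $650.9).
$2735.6: inside the interval → strictly worse (loss $1430.2).
$548.6: below both → same outcome either way.
$3583.8: inside the interval → strictly worse (loss $582).
$2526.8: inside the interval → strictly worse (loss $1639).
Count: 7.

7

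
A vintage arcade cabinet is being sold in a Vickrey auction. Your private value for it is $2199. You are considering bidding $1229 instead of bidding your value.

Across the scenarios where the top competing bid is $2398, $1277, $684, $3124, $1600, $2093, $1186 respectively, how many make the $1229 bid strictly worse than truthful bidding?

The deviation hurts exactly when the highest competing bid lies strictly between $1229 and $2199 — underbidding then forfeits a profitable win.
$2398: above both → same outcome either way.
$1277: inside the interval → strictly worse (loss $922).
$684: below both → same outcome either way.
$3124: above both → same outcome either way.
$1600: inside the interval → strictly worse (loss $599).
$2093: inside the interval → strictly worse (loss $106).
$1186: below both → same outcome either way.
Count: 3.

3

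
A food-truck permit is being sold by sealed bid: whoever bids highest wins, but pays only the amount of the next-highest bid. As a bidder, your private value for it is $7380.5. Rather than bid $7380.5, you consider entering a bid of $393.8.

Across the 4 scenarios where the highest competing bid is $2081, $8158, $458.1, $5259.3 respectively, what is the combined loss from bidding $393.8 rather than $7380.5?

The deviation costs you only when the competing bid falls strictly between $393.8 and $7380.5; elsewhere both bids give the same outcome.
$2081: truthful payoff $5299.5, deviation payoff $0 → loss $5299.5.
$8158: outcomes coincide → loss $0.
$458.1: truthful payoff $6922.4, deviation payoff $0 → loss $6922.4.
$5259.3: truthful payoff $2121.2, deviation payoff $0 → loss $2121.2.
Total loss = $5299.5 + $6922.4 + $2121.2 = $14343.1.

$14343.1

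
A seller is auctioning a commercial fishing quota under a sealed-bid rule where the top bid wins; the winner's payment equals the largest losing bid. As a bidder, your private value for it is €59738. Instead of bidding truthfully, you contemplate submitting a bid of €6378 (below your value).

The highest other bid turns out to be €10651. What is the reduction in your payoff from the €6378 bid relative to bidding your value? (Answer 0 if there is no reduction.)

€49087

Bidding your value €59738: you win (since €59738 > €10651) and pay €10651. Payoff €49087.
Bidding €6378: you lose. Payoff €0.
The competing bid €10651 lies between your shaded bid and your value, so underbidding forfeits an item you could have won at a profitable price.
Loss from deviating = €49087 − (€0) = €49087.
In a second-price auction your bid sets only whether you win, not what you pay, so bidding your true value is weakly dominant.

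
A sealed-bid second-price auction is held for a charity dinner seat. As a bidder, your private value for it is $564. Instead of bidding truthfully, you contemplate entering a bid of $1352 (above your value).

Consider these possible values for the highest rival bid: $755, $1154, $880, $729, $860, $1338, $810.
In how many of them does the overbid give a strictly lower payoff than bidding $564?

7

The deviation hurts exactly when the highest competing bid lies strictly between $564 and $1352 — overbidding then wins at a price above your value.
$755: inside the interval → strictly worse (loss $191).
$1154: inside the interval → strictly worse (loss $590).
$880: inside the interval → strictly worse (loss $316).
$729: inside the interval → strictly worse (loss $165).
$860: inside the interval → strictly worse (loss $296).
$1338: inside the interval → strictly worse (loss $774).
$810: inside the interval → strictly worse (loss $246).
Count: 7.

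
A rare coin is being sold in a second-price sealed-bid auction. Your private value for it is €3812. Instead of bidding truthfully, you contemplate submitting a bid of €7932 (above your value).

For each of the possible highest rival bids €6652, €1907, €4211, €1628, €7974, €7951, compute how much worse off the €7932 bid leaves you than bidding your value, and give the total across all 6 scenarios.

€3239

The deviation costs you only when the competing bid falls strictly between €3812 and €7932; elsewhere both bids give the same outcome.
€6652: truthful payoff €0, deviation payoff −€2840 → loss €2840.
€1907: outcomes coincide → loss €0.
€4211: truthful payoff €0, deviation payoff −€399 → loss €399.
€1628: outcomes coincide → loss €0.
€7974: outcomes coincide → loss €0.
€7951: outcomes coincide → loss €0.
Total loss = €2840 + €399 = €3239.
Truthful bidding weakly dominates here: raising your bid can only win items priced above your value, and lowering it can only forfeit items priced below.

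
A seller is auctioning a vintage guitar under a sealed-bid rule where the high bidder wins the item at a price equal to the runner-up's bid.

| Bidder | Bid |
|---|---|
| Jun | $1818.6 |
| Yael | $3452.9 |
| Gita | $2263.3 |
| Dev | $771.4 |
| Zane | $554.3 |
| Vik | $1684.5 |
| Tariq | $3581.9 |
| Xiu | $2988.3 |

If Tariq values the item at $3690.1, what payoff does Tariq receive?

Highest bid: Tariq at $3581.9, so Tariq wins.
Second-highest bid: Yael at $3452.9 — that is the price the winner pays.
Tariq's payoff = value − price = $3690.1 − $3452.9 = $237.2.

$237.2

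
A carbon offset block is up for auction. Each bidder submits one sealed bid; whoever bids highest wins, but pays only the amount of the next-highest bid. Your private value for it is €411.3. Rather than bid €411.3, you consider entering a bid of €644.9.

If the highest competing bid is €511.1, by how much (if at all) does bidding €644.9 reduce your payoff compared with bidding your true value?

€99.8

Bidding your value €411.3: you lose (since €411.3 < €511.1). Payoff €0.
Bidding €644.9: you win and pay €511.1. Payoff €411.3 − €511.1 = −€99.8.
The competing bid €511.1 lies between your value and your inflated bid, so overbidding wins an item priced above your value.
Loss from deviating = €0 − (−€99.8) = €99.8.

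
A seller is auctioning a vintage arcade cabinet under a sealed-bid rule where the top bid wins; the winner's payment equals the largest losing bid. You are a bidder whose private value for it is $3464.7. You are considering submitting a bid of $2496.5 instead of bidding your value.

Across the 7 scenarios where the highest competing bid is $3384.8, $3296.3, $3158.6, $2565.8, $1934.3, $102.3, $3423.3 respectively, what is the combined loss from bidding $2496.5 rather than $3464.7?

$1494.7

The deviation costs you only when the competing bid falls strictly between $2496.5 and $3464.7; elsewhere both bids give the same outcome.
$3384.8: truthful payoff $79.9, deviation payoff $0 → loss $79.9.
$3296.3: truthful payoff $168.4, deviation payoff $0 → loss $168.4.
$3158.6: truthful payoff $306.1, deviation payoff $0 → loss $306.1.
$2565.8: truthful payoff $898.9, deviation payoff $0 → loss $898.9.
$1934.3: outcomes coincide → loss $0.
$102.3: outcomes coincide → loss $0.
$3423.3: truthful payoff $41.4, deviation payoff $0 → loss $41.4.
Total loss = $79.9 + $168.4 + $306.1 + $898.9 + $41.4 = $1494.7.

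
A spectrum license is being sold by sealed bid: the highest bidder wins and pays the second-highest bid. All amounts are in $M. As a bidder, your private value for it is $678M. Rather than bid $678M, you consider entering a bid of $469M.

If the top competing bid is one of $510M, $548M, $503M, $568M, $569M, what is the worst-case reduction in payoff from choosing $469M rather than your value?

$510M: truthful gives $168M, deviation gives $0M → loss $168M.
$548M: truthful gives $130M, deviation gives $0M → loss $130M.
$503M: truthful gives $175M, deviation gives $0M → loss $175M.
$568M: truthful gives $110M, deviation gives $0M → loss $110M.
$569M: truthful gives $109M, deviation gives $0M → loss $109M.
Maximum loss: $175M.

$175M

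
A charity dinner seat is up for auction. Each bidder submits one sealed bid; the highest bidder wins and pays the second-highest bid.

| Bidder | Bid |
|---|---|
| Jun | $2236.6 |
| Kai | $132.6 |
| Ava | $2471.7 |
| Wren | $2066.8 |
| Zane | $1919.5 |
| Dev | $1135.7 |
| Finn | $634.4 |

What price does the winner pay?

$2236.6

Highest bid: Ava at $2471.7, so Ava wins.
Second-highest bid: Jun at $2236.6 — that is the price the winner pays.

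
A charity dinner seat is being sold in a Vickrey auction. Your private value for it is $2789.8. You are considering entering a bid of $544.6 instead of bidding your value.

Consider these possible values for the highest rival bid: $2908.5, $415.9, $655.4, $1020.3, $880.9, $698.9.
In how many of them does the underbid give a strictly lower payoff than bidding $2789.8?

4

The deviation hurts exactly when the highest competing bid lies strictly between $544.6 and $2789.8 — underbidding then forfeits a profitable win.
$2908.5: above both → same outcome either way.
$415.9: below both → same outcome either way.
$655.4: inside the interval → strictly worse (loss $2134.4).
$1020.3: inside the interval → strictly worse (loss $1769.5).
$880.9: inside the interval → strictly worse (loss $1908.9).
$698.9: inside the interval → strictly worse (loss $2090.9).
Count: 4.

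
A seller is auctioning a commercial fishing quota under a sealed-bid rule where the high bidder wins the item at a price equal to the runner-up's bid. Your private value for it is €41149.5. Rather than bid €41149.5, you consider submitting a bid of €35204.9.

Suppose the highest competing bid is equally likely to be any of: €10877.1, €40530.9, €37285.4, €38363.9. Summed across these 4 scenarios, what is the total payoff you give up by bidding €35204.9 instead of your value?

The deviation costs you only when the competing bid falls strictly between €35204.9 and €41149.5; elsewhere both bids give the same outcome.
€10877.1: outcomes coincide → loss €0.
€40530.9: truthful payoff €618.6, deviation payoff €0 → loss €618.6.
€37285.4: truthful payoff €3864.1, deviation payoff €0 → loss €3864.1.
€38363.9: truthful payoff €2785.6, deviation payoff €0 → loss €2785.6.
Total loss = €618.6 + €3864.1 + €2785.6 = €7268.3.
Because the price is fixed by the runner-up's bid, deviating from your value can only change a good outcome into a bad one — never the reverse.

€7268.3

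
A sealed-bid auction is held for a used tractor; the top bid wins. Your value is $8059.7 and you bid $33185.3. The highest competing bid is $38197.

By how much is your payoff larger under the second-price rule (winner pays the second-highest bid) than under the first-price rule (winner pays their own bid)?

Your bid $33185.3 is below $38197, so you lose under either rule.
Payoff is $0 in both cases; difference = $0.

$0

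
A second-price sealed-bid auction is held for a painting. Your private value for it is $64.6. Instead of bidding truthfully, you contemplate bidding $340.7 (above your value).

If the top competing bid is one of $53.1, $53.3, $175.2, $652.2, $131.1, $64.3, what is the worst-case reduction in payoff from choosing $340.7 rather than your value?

$53.1: same outcome either way → loss $0.
$53.3: same outcome either way → loss $0.
$175.2: truthful gives $0, deviation gives −$110.6 → loss $110.6.
$652.2: same outcome either way → loss $0.
$131.1: truthful gives $0, deviation gives −$66.5 → loss $66.5.
$64.3: same outcome either way → loss $0.
Maximum loss: $110.6.

$110.6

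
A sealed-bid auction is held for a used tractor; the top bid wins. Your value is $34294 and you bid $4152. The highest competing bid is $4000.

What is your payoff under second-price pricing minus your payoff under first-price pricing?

You have the highest bid, so you win under either rule.
Second-price: pay $4000 → payoff $30294.
First-price: pay your own bid $4152 → payoff $30142.
Difference = $30294 − ($30142) = $152.

$152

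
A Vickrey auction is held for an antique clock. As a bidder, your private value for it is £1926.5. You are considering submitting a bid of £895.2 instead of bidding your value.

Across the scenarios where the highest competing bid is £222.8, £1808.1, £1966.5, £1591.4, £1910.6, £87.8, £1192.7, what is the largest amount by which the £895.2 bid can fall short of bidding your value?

£222.8: same outcome either way → loss £0.
£1808.1: truthful gives £118.4, deviation gives £0 → loss £118.4.
£1966.5: same outcome either way → loss £0.
£1591.4: truthful gives £335.1, deviation gives £0 → loss £335.1.
£1910.6: truthful gives £15.9, deviation gives £0 → loss £15.9.
£87.8: same outcome either way → loss £0.
£1192.7: truthful gives £733.8, deviation gives £0 → loss £733.8.
Maximum loss: £733.8.

£733.8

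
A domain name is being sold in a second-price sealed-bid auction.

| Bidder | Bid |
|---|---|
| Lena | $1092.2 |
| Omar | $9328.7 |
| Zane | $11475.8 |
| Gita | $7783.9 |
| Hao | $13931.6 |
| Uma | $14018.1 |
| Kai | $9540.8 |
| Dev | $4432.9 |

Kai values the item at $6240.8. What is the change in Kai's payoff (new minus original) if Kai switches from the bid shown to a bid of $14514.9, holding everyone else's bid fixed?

The highest bid among the other bidders is $14018.1; Kai's bid doesn't change that.
Original bid $9540.8: Kai is not highest (top rival bid is $14018.1); payoff $0.
Alternative bid $14514.9: Kai is highest, pays the top rival bid $14018.1; payoff $6240.8 − $14018.1 = −$7777.3.
Change in payoff = −$7777.3 − ($0) = −$7777.3.

−$7777.3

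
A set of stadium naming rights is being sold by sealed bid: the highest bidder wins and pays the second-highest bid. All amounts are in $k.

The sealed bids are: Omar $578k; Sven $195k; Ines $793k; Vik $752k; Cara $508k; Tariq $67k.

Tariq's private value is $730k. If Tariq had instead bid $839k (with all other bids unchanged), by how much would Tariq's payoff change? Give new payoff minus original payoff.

−$63k

The highest bid among the other bidders is $793k; Tariq's bid doesn't change that.
Original bid $67k: Tariq is not highest (top rival bid is $793k); payoff $0k.
Alternative bid $839k: Tariq is highest, pays the top rival bid $793k; payoff $730k − $793k = −$63k.
Change in payoff = −$63k − ($0k) = −$63k.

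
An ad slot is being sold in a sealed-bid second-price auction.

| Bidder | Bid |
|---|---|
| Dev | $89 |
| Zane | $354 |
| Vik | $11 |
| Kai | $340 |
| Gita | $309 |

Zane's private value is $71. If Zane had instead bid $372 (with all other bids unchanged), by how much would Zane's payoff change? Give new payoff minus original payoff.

$0

The highest bid among the other bidders is $340; Zane's bid doesn't change that.
Original bid $354: Zane is highest, pays the top rival bid $340; payoff $71 − $340 = −$269.
Alternative bid $372: Zane is highest, pays the top rival bid $340; payoff $71 − $340 = −$269.
Change in payoff = −$269 − (−$269) = $0.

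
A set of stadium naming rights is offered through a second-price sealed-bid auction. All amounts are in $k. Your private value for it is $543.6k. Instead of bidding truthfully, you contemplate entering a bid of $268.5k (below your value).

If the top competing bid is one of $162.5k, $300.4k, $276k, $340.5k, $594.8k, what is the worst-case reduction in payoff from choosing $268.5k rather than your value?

$267.6k

$162.5k: same outcome either way → loss $0k.
$300.4k: truthful gives $243.2k, deviation gives $0k → loss $243.2k.
$276k: truthful gives $267.6k, deviation gives $0k → loss $267.6k.
$340.5k: truthful gives $203.1k, deviation gives $0k → loss $203.1k.
$594.8k: same outcome either way → loss $0k.
Maximum loss: $267.6k.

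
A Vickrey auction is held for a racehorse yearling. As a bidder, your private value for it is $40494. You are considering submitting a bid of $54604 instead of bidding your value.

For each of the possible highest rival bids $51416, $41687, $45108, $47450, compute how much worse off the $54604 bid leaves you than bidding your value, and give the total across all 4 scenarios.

The deviation costs you only when the competing bid falls strictly between $40494 and $54604; elsewhere both bids give the same outcome.
$51416: truthful payoff $0, deviation payoff −$10922 → loss $10922.
$41687: truthful payoff $0, deviation payoff −$1193 → loss $1193.
$45108: truthful payoff $0, deviation payoff −$4614 → loss $4614.
$47450: truthful payoff $0, deviation payoff −$6956 → loss $6956.
Total loss = $10922 + $1193 + $4614 + $6956 = $23685.

$23685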